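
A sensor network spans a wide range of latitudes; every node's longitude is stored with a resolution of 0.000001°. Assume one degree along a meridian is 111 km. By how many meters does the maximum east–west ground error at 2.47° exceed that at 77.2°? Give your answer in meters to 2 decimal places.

With a 0.000001° grid the true value lies within half a step, ±0.000001°/2 = ±5e-07°, of the stored one.
At 2.47°: 5e-07° × 111000 × cos 2.47° = 5e-07 × 111000 × 0.9991 ≈ 0.055448 m.
At 77.2°: 5e-07° × 111000 × cos 77.2° = 5e-07 × 111000 × 0.2215 ≈ 0.012296 m.
So the lower-latitude error exceeds the higher by 0.055448 − 0.012296 = 0.043152 m.

0.04 meters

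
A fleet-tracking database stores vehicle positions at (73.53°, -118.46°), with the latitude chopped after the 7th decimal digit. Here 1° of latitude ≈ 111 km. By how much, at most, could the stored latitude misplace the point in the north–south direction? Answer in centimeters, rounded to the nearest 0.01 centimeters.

1.11 centimeters

Truncating at 7 decimal places can drop up to a full unit in the last place, so the latitude may be off by as much as 1e-07°.
So the N–S error is at most 1e-07 × 111000 = 0.0111 m.
That is 0.0111 m = 1.11 cm.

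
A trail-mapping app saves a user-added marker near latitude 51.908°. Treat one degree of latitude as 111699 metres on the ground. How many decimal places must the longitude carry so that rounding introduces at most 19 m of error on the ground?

4 decimal places

At 51.908° one degree of longitude covers 111699 × cos 51.908° ≈ 111699 × 0.6169 ≈ 68910 m.
Rounding to N decimal places gives at most 0.5 × 10⁻ᴺ degrees of error, i.e. 0.5 × 10⁻ᴺ × 68910 m.
Need 0.5 × 68910 × 10⁻ᴺ ≤ 19 → 10⁻ᴺ ≤ 5.514e-04, so N ≥ 3.26.
At 3 places the error can reach 34.5 m, but 4 places keeps it to 3.45 m.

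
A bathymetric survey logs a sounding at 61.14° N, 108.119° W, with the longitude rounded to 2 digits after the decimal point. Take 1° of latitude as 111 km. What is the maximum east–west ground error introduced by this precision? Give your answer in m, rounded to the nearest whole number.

268 m

Rounding to 2 decimal places leaves the longitude within ±0.005° of the true value.
Parallels shrink by cos φ, so at 61.14° a degree of longitude is 111000 × 0.4827 ≈ 53576.5 m.
East–west error: 0.005° × 53576.5 m/° ≈ 267.882 m.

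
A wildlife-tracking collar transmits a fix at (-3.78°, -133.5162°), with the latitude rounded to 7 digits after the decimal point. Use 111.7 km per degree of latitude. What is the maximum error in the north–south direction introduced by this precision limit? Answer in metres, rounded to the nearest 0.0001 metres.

0.0056 metres

Rounding to 7 decimal places leaves the latitude within ±5e-08° of the true value.
So the N–S error is at most 5e-08 × 111700 = 0.005585 m.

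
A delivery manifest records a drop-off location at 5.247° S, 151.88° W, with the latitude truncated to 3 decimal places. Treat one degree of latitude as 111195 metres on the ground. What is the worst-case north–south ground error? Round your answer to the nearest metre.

Truncating at 3 decimal places can drop up to a full unit in the last place, so the latitude may be off by as much as 0.001°.
So the N–S error is at most 0.001 × 111195 = 111.195 m.

111 metres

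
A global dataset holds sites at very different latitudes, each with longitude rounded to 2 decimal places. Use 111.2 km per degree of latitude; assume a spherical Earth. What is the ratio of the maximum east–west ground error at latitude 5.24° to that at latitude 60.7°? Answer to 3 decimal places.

2.035

Rounding to 2 decimal places leaves the longitude within ±0.005° of the true value.
Error at 5.24° = 0.005° × 111200 × cos 5.24° ≈ 556 × 0.9958 = 553.68 m.
Error at 60.7° = 0.005° × 111200 × cos 60.7° ≈ 556 × 0.4894 = 272.1 m.
The ratio reduces to cos 5.24° / cos 60.7° = 0.9958/0.4894 ≈ 2.0349.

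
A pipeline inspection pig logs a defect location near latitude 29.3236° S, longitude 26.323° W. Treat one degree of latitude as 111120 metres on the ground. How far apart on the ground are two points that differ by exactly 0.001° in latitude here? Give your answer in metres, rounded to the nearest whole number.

111 metres

0.001° × 111120 m/° = 111.12 m.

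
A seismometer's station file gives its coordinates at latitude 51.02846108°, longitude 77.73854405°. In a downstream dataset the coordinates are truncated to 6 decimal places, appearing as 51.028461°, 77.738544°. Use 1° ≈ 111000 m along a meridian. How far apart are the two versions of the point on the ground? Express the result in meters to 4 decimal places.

0.0095 meters

The latitude changed by +0.00000008° and the longitude by +0.00000005°.
North–south shift: 0.00000008 × 111000 = 0.00888 m.
East–west at this latitude: 0.00000005° × 111000 × cos 51.0285° ≈ 0.00000005 × 69811.7 = 0.00349059 m.
Combined displacement = (0.00888² + 0.00349059²)^½ ≈ 0.00954141 m.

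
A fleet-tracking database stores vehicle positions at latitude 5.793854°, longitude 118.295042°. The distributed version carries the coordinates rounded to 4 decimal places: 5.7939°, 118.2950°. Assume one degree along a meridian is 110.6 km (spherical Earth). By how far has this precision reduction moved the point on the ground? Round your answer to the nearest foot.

The latitude changed by -0.000046° and the longitude by +0.000042°.
North–south shift: -0.000046 × 110600 = -5.0876 m.
E–W at 5.7939°: 0.000042° × 110600 × cos 5.7939° = 0.000042 × 110600 × 0.9949 ≈ 4.62147 m.
Distance: √(5.0876² + 4.62147²) ≈ 6.87326 m.
Converting: 6.87326 m × 3.2808 ft/m ≈ 22.55 ft.

23 feet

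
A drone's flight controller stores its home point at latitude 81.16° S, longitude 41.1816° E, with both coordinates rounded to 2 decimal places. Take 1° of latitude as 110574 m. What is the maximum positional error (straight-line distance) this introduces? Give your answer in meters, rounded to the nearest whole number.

559 meters

Rounding to 2 decimal places leaves each coordinate within ±0.005° of the true value.
North–south component: 0.005° × 110574 = 552.87 m.
E–W at 81.16°: 0.005° × 110574 × cos 81.16° = 0.005 × 110574 × 0.1537 ≈ 84.9627 m.
Worst case both components are at the extreme and orthogonal: √(552.87² + 84.9627²) ≈ 559.36 m.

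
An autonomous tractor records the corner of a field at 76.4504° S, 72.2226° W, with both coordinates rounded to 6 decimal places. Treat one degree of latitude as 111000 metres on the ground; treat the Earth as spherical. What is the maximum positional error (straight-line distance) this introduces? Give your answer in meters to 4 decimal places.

Rounding to 6 decimal places leaves each coordinate within ±5e-07° of the true value.
Latitude error → 5e-07 × 111000 = 0.0555 m along the meridian.
Longitude error → 5e-07 × 111000 × cos 76.4504° = 5e-07 × 111000 × 0.2343 ≈ 0.0130029 m.
Worst case both components are at the extreme and orthogonal: √(0.0555² + 0.0130029²) ≈ 0.0570029 m.

0.0570 meters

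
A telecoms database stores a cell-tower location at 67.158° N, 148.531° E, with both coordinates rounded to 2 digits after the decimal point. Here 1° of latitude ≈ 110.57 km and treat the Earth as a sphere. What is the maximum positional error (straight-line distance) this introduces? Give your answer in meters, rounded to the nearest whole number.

593 meters

Rounding to 2 decimal places leaves each coordinate within ±0.005° of the true value.
North–south component: 0.005° × 110570 = 552.85 m.
Longitude error → 0.005 × 110570 × cos 67.158° = 0.005 × 110570 × 0.3882 ≈ 214.612 m.
The two errors are perpendicular, so the maximum displacement is √(552.85² + 214.612²) ≈ 593.044 m.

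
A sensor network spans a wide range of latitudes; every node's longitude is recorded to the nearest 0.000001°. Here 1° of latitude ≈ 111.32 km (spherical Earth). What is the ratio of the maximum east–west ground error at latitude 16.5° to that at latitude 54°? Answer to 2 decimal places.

Rounding to 6 decimal places leaves the longitude within ±5e-07° of the true value.
Error at 16.5° = 5e-07° × 111320 × cos 16.5° ≈ 0.05566 × 0.9588 = 0.053368 m.
Error at 54° = 5e-07° × 111320 × cos 54° ≈ 0.05566 × 0.5878 = 0.032716 m.
Ratio: 0.053368 / 0.032716 = cos 16.5° / cos 54° ≈ 1.6312.

1.63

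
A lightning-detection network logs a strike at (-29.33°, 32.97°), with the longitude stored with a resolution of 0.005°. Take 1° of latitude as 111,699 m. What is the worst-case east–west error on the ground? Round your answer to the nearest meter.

243 meters

With a 0.005° grid the true value lies within half a step, ±0.005°/2 = ±0.0025°, of the stored one.
One degree of longitude at 29.33° is 111699 × cos 29.33° ≈ 111699 × 0.8718 = 97380.6 m.
So at most 0.0025° × 97380.6 ≈ 243.452 m east–west.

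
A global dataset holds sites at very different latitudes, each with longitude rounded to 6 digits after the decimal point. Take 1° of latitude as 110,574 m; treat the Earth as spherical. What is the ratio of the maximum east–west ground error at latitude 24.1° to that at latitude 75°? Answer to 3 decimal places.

3.527

Rounding to 6 decimal places leaves the longitude within ±5e-07° of the true value.
Error at 24.1° = 5e-07° × 110574 × cos 24.1° ≈ 0.055287 × 0.9128 = 0.050468 m.
Error at 75° = 5e-07° × 110574 × cos 75° ≈ 0.055287 × 0.2588 = 0.014309 m.
Ratio: 0.050468 / 0.014309 = cos 24.1° / cos 75° ≈ 3.5269.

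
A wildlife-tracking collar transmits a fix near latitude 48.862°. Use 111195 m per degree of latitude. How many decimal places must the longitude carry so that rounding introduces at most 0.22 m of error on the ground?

At 48.862° one degree of longitude covers 111195 × cos 48.862° ≈ 111195 × 0.6579 ≈ 73152.4 m.
N decimal places → at most half a unit in the last place, 0.5 × 10⁻ᴺ° = 73152.4/2 × 10⁻ᴺ m.
Need 0.5 × 73152.4 × 10⁻ᴺ ≤ 0.22 → 10⁻ᴺ ≤ 6.015e-06, so N ≥ 5.22.
So 6 decimal places suffice (0.0366 m); 5 would allow up to 0.366 m.

6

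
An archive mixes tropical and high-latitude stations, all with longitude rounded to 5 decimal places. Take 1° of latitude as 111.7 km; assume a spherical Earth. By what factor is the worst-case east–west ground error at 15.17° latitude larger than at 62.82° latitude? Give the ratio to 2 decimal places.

Rounding to 5 decimal places leaves the longitude within ±5e-06° of the true value.
At 15.17°: 5e-06° × 111700 × cos 15.17° = 5e-06 × 111700 × 0.9652 ≈ 0.53904 m.
Error at 62.82° = 5e-06° × 111700 × cos 62.82° ≈ 0.5585 × 0.4568 = 0.25512 m.
The ratio reduces to cos 15.17° / cos 62.82° = 0.9652/0.4568 ≈ 2.1129.

2.11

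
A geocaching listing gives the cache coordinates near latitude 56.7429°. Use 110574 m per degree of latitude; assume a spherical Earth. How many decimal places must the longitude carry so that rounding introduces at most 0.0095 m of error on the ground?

At 56.7429° one degree of longitude covers 110574 × cos 56.7429° ≈ 110574 × 0.5484 ≈ 60638.4 m.
Rounding to N decimal places gives at most 0.5 × 10⁻ᴺ degrees of error, i.e. 0.5 × 10⁻ᴺ × 60638.4 m.
Setting 30319.2 × 10⁻ᴺ ≤ 0.0095 gives 10ᴺ ≥ 3.191e+06, i.e. N ≥ 6.50.
N = 6 would give 0.0303 m (too coarse); N = 7 gives 0.00303 m ≤ 0.0095 m.

7 decimal places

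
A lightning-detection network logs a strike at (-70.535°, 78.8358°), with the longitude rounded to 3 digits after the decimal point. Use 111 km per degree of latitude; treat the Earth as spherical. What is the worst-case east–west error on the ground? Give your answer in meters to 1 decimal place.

18.5 meters

Rounding to 3 decimal places leaves the longitude within ±0.0005° of the true value.
One degree of longitude at 70.535° is 111000 × cos 70.535° ≈ 111000 × 0.3332 = 36988.6 m.
East–west error: 0.0005° × 36988.6 m/° ≈ 18.4943 m.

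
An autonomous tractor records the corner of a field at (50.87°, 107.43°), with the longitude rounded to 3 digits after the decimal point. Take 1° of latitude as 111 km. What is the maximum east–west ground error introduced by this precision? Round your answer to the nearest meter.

Rounding to 3 decimal places leaves the longitude within ±0.0005° of the true value.
One degree of longitude at 50.87° is 111000 × cos 50.87° ≈ 111000 × 0.6311 = 70050.1 m.
East–west error: 0.0005° × 70050.1 m/° ≈ 35.0251 m.

35 meters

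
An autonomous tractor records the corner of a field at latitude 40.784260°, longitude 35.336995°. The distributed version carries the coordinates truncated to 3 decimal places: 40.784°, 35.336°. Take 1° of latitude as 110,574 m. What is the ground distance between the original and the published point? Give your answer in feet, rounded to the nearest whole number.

The latitude changed by +0.000260° and the longitude by +0.000995°.
North–south shift: 0.000260 × 110574 = 28.7492 m.
E–W at 40.784°: 0.000995° × 110574 × cos 40.784° = 0.000995 × 110574 × 0.7572 ≈ 83.3055 m.
Combined displacement = (28.7492² + 83.3055²)^½ ≈ 88.1268 m.
Converting: 88.1268 m × 3.2808 ft/m ≈ 289.13 ft.

289 feet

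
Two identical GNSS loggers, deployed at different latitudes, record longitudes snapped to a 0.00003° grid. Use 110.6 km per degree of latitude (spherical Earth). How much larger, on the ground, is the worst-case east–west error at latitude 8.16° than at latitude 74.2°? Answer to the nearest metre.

With a 0.00003° grid the true value lies within half a step, ±0.00003°/2 = ±1.5e-05°, of the stored one.
At 8.16°: 1.5e-05° × 110600 × cos 8.16° = 1.5e-05 × 110600 × 0.9899 ≈ 1.6422 m.
At 74.2°: 1.5e-05° × 110600 × cos 74.2° = 1.5e-05 × 110600 × 0.2723 ≈ 0.45171 m.
Difference: 1.6422 − 0.45171 = 1.1905 m.

1 metres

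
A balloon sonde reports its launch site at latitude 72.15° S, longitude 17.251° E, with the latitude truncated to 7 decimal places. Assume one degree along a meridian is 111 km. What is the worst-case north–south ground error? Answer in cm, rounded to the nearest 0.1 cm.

Truncating at 7 decimal places can drop up to a full unit in the last place, so the latitude may be off by as much as 1e-07°.
Along the meridian that is 1e-07° × 111000 m/° = 0.0111 m.
That is 0.0111 m = 1.11 cm.

1.1 cm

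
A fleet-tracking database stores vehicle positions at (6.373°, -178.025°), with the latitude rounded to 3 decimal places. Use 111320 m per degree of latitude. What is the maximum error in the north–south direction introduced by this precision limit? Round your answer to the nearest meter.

56 meters

Rounding to 3 decimal places leaves the latitude within ±0.0005° of the true value.
Along the meridian that is 0.0005° × 111320 m/° = 55.66 m.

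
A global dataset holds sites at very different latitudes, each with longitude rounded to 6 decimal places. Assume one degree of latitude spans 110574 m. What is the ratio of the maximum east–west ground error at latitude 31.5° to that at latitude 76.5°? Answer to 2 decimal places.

3.65

Rounding to 6 decimal places leaves the longitude within ±5e-07° of the true value.
At 31.5°: 5e-07° × 110574 × cos 31.5° = 5e-07 × 110574 × 0.8526 ≈ 0.04714 m.
Error at 76.5° = 5e-07° × 110574 × cos 76.5° ≈ 0.055287 × 0.2334 = 0.012906 m.
The ratio reduces to cos 31.5° / cos 76.5° = 0.8526/0.2334 ≈ 3.6524.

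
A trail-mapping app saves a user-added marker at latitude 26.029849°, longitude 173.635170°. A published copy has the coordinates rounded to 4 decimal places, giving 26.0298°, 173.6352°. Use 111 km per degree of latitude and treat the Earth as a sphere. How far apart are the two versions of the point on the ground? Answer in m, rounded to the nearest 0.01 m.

The latitude changed by +0.000049° and the longitude by -0.000030°.
N–S: 0.000049° × 111000 m/° = 5.439 m.
E–W at 26.0298°: -0.000030° × 111000 × cos 26.0298° = -0.000030 × 111000 × 0.8986 ≈ -2.99222 m.
Combined displacement = (5.439² + 2.99222²)^½ ≈ 6.20775 m.

6.21 m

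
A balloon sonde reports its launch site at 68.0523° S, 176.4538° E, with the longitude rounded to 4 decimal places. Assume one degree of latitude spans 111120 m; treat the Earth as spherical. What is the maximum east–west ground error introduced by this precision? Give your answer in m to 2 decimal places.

Rounding to 4 decimal places leaves the longitude within ±5e-05° of the true value.
Parallels shrink by cos φ, so at 68.0523° a degree of longitude is 111120 × 0.3738 ≈ 41532.2 m.
So at most 5e-05° × 41532.2 ≈ 2.07661 m east–west.

2.08 m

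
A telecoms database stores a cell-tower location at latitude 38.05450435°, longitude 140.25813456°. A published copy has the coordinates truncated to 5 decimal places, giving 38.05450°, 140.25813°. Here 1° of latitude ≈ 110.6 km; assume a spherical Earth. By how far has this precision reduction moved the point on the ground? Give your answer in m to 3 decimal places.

The latitude changed by +0.00000435° and the longitude by +0.00000456°.
N–S: 0.00000435° × 110600 m/° = 0.48111 m.
E–W at 38.0545°: 0.00000456° × 110600 × cos 38.0545° = 0.00000456 × 110600 × 0.7874 ≈ 0.397127 m.
Hypotenuse of the two orthogonal shifts: √(0.48111² + 0.397127²) = 0.62384 m.

0.624 m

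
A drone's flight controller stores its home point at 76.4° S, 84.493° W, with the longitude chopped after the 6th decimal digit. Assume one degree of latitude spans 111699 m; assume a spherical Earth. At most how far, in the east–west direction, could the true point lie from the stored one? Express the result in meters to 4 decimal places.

0.0263 meters

Truncating at 6 decimal places can drop up to a full unit in the last place, so the longitude may be off by as much as 1e-06°.
Parallels shrink by cos φ, so at 76.4° a degree of longitude is 111699 × 0.2351 ≈ 26265.1 m.
Maximum E–W displacement: 1e-06 × 26265.1 = 0.0262651 m.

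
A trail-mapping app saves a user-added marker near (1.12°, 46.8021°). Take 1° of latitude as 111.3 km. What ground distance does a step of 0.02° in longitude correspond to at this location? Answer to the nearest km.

2 km

One degree of longitude here spans 111300 × cos 1.12° = 111300 × 0.9998 ≈ 111279 m; 0.02° of that is 2225.57 m.
That is 2225.57 m = 2.2256 km.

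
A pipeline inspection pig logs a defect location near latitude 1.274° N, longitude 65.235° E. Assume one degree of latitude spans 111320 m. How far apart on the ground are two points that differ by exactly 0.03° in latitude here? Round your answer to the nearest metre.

0.03° × 111320 m/° = 3339.6 m.

3340 metres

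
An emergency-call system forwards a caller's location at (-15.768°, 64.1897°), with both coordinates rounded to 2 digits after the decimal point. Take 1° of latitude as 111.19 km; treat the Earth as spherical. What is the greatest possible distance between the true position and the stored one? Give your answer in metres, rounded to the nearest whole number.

772 metres

Rounding to 2 decimal places leaves each coordinate within ±0.005° of the true value.
North–south component: 0.005° × 111190 = 555.95 m.
Longitude error → 0.005 × 111190 × cos 15.768° = 0.005 × 111190 × 0.9624 ≈ 535.03 m.
The two errors are perpendicular, so the maximum displacement is √(555.95² + 535.03²) ≈ 771.581 m.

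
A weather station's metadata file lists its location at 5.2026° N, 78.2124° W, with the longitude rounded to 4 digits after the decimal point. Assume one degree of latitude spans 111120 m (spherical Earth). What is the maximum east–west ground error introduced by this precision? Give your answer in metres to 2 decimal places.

5.53 metres

Rounding to 4 decimal places leaves the longitude within ±5e-05° of the true value.
At latitude 5.2026° a degree of longitude spans 111120 m × cos 5.2026° = 111120 × 0.9959 ≈ 110662 m.
Maximum E–W displacement: 5e-05 × 110662 = 5.53311 m.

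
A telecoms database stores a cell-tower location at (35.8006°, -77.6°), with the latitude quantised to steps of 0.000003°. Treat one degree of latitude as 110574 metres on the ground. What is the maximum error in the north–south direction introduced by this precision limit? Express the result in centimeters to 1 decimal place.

16.6 centimeters

With a 0.000003° grid the true value lies within half a step, ±0.000003°/2 = ±1.5e-06°, of the stored one.
Along the meridian that is 1.5e-06° × 110574 m/° = 0.165861 m.
That is 0.165861 m = 16.586 cm.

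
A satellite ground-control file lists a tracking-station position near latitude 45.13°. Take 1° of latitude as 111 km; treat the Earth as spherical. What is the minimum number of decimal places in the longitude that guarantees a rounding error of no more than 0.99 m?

5 decimal places

At 45.13° one degree of longitude covers 111000 × cos 45.13° ≈ 111000 × 0.7055 ≈ 78310.6 m.
Rounding to N decimal places gives at most 0.5 × 10⁻ᴺ degrees of error, i.e. 0.5 × 10⁻ᴺ × 78310.6 m.
Need 0.5 × 78310.6 × 10⁻ᴺ ≤ 0.99 → 10⁻ᴺ ≤ 2.528e-05, so N ≥ 4.60.
N = 4 would give 3.92 m (too coarse); N = 5 gives 0.392 m ≤ 0.99 m.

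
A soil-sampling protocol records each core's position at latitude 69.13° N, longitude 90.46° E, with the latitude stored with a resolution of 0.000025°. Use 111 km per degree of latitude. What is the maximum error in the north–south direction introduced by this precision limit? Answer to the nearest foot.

With a 0.000025° grid the true value lies within half a step, ±0.000025°/2 = ±1.25e-05°, of the stored one.
North–south distance: 1.25e-05° × 111000 m/° = 1.3875 m.
Converting: 1.3875 m × 3.2808 ft/m ≈ 4.5522 ft.

5 feet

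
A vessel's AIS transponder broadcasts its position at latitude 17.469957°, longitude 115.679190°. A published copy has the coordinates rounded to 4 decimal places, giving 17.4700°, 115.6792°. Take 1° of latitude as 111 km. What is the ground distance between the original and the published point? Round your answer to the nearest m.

Δlat = 17.469957 − 17.4700 = -0.000043°; Δlon = 115.679190 − 115.6792 = -0.000010°.
North–south shift: -0.000043 × 111000 = -4.773 m.
E–W at 17.47°: -0.000010° × 111000 × cos 17.47° = -0.000010 × 111000 × 0.9539 ≈ -1.0588 m.
Distance: √(4.773² + 1.0588²) ≈ 4.88903 m.

5 m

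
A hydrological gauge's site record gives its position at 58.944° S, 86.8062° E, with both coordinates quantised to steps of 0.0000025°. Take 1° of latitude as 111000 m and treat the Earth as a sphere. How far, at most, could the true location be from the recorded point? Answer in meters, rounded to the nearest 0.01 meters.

With a 0.0000025° grid the true value lies within half a step, ±0.0000025°/2 = ±1.25e-06°, of the stored one.
N–S: 1.25e-06° × 111000 m/° = 0.13875 m.
Longitude error → 1.25e-06 × 111000 × cos 58.944° = 1.25e-06 × 111000 × 0.5159 ≈ 0.0715777 m.
Combining orthogonally: (0.13875² + 0.0715777²)^½ ≈ 0.156125 m.

0.16 meters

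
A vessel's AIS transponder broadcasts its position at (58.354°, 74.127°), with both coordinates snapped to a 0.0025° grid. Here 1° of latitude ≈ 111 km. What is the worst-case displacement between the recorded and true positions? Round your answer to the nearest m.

157 m

With a 0.0025° grid the true value lies within half a step, ±0.0025°/2 = ±0.00125°, of the stored one.
N–S: 0.00125° × 111000 m/° = 138.75 m.
E–W at 58.354°: 0.00125° × 111000 × cos 58.354° = 0.00125 × 111000 × 0.5247 ≈ 72.7979 m.
Worst case both components are at the extreme and orthogonal: √(138.75² + 72.7979²) ≈ 156.688 m.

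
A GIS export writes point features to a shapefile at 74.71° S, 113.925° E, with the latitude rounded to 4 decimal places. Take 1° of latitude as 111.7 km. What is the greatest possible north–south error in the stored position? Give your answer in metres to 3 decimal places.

5.585 metres

Rounding to 4 decimal places leaves the latitude within ±5e-05° of the true value.
So the N–S error is at most 5e-05 × 111700 = 5.585 m.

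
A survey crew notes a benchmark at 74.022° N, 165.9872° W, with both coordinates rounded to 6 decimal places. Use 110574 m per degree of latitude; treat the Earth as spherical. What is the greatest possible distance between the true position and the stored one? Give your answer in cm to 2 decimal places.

Rounding to 6 decimal places leaves each coordinate within ±5e-07° of the true value.
N–S: 5e-07° × 110574 m/° = 0.055287 m.
E–W at 74.022°: 5e-07° × 110574 × cos 74.022° = 5e-07 × 110574 × 0.2753 ≈ 0.0152188 m.
Worst case both components are at the extreme and orthogonal: √(0.055287² + 0.0152188²) ≈ 0.0573434 m.
That is 0.0573434 m = 5.7343 cm.

5.73 cm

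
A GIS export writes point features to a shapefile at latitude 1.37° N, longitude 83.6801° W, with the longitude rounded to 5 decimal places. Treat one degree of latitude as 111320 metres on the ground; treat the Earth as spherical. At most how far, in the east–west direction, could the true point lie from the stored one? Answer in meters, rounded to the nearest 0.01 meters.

Rounding to 5 decimal places leaves the longitude within ±5e-06° of the true value.
At latitude 1.37° a degree of longitude spans 111320 m × cos 1.37° = 111320 × 0.9997 ≈ 111288 m.
East–west error: 5e-06° × 111288 m/° ≈ 0.556441 m.

0.56 meters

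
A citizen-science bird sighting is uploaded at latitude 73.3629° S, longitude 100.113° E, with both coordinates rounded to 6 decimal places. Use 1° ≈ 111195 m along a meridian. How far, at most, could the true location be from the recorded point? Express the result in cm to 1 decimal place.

Rounding to 6 decimal places leaves each coordinate within ±5e-07° of the true value.
N–S: 5e-07° × 111195 m/° = 0.0555975 m.
Longitude error → 5e-07 × 111195 × cos 73.3629° = 5e-07 × 111195 × 0.2863 ≈ 0.0159181 m.
Worst case both components are at the extreme and orthogonal: √(0.0555975² + 0.0159181²) ≈ 0.0578314 m.
That is 0.0578314 m = 5.7831 cm.

5.8 cm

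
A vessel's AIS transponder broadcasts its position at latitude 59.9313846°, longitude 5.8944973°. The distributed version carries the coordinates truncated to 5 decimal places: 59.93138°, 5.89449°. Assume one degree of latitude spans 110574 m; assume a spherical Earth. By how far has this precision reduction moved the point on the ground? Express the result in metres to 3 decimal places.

The latitude changed by +0.0000046° and the longitude by +0.0000073°.
North–south shift: 0.0000046 × 110574 = 0.50864 m.
E–W at 59.9314°: 0.0000073° × 110574 × cos 59.9314° = 0.0000073 × 110574 × 0.5010 ≈ 0.404432 m.
Combined displacement = (0.50864² + 0.404432²)^½ ≈ 0.649831 m.

0.650 metres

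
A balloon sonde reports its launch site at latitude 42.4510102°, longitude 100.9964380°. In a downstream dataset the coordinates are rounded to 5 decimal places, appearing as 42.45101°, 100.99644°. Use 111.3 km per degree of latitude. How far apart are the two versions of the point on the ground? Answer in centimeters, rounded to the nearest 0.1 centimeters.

16.6 centimeters

Δlat = 42.4510102 − 42.45101 = +0.0000002°; Δlon = 100.9964380 − 100.99644 = -0.0000020°.
North–south shift: 0.0000002 × 111300 = 0.02226 m.
East–west at this latitude: -0.0000020° × 111300 × cos 42.451° ≈ -0.0000020 × 82123.2 = -0.164246 m.
Combined displacement = (0.02226² + 0.164246²)^½ ≈ 0.165748 m.
That is 0.165748 m = 16.575 cm.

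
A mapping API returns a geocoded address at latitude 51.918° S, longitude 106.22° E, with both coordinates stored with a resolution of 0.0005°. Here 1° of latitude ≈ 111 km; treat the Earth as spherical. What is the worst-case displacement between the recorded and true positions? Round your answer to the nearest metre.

With a 0.0005° grid the true value lies within half a step, ±0.0005°/2 = ±0.00025°, of the stored one.
N–S: 0.00025° × 111000 m/° = 27.75 m.
East–west component at 51.918°: 0.00025° × 111000 × cos 51.918° ≈ 0.00025 × 68463.5 ≈ 17.1159 m.
Combining orthogonally: (27.75² + 17.1159²)^½ ≈ 32.6039 m.

33 metres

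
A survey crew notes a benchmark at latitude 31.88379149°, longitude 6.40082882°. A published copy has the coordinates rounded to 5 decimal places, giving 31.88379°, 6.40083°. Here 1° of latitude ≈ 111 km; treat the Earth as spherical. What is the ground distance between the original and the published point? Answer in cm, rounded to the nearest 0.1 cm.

The latitude changed by +0.00000149° and the longitude by -0.00000118°.
N–S: 0.00000149° × 111000 m/° = 0.16539 m.
E–W at 31.8838°: -0.00000118° × 111000 × cos 31.8838° = -0.00000118 × 111000 × 0.8491 ≈ -0.111218 m.
Hypotenuse of the two orthogonal shifts: √(0.16539² + 0.111218²) = 0.199307 m.
That is 0.199307 m = 19.931 cm.

19.9 cm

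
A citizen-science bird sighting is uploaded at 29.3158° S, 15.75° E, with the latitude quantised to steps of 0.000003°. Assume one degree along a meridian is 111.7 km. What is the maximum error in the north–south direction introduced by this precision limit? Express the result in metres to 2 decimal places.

0.17 metres

With a 0.000003° grid the true value lies within half a step, ±0.000003°/2 = ±1.5e-06°, of the stored one.
Along the meridian that is 1.5e-06° × 111700 m/° = 0.16755 m.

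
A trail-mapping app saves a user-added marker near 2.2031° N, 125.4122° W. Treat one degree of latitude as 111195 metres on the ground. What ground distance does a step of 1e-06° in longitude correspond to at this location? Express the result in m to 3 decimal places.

0.111 m

One degree of longitude here spans 111195 × cos 2.2031° = 111195 × 0.9993 ≈ 111113 m; 1e-06° of that is 0.111113 m.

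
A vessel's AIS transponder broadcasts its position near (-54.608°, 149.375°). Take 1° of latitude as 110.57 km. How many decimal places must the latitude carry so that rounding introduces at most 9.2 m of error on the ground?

One degree of latitude covers 110570 m.
With N decimal places the half-ulp bound is 0.5·10⁻ᴺ°, or 0.5·10⁻ᴺ × 110570 m on the ground.
Need 0.5 × 110570 × 10⁻ᴺ ≤ 9.2 → 10⁻ᴺ ≤ 1.664e-04, so N ≥ 3.78.
At 3 places the error can reach 55.3 m, but 4 places keeps it to 5.53 m.

4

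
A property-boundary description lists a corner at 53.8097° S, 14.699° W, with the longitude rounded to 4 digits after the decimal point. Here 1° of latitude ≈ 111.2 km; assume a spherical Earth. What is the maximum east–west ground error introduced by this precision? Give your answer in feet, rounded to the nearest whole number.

11 feet

Rounding to 4 decimal places leaves the longitude within ±5e-05° of the true value.
One degree of longitude at 53.8097° is 111200 × cos 53.8097° ≈ 111200 × 0.5905 = 65660.2 m.
So at most 5e-05° × 65660.2 ≈ 3.28301 m east–west.
Converting: 3.28301 m × 3.2808 ft/m ≈ 10.771 ft.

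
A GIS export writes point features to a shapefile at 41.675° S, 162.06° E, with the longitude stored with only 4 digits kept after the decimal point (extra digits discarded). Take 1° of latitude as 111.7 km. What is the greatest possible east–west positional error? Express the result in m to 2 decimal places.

8.34 m

Truncating at 4 decimal places can drop up to a full unit in the last place, so the longitude may be off by as much as 0.0001°.
Parallels shrink by cos φ, so at 41.675° a degree of longitude is 111700 × 0.7469 ≈ 83431.9 m.
Maximum E–W displacement: 0.0001 × 83431.9 = 8.34319 m.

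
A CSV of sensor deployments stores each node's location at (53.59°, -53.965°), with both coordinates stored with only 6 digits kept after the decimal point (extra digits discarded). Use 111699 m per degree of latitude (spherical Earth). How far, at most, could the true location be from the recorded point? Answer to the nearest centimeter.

Truncating at 6 decimal places can drop up to a full unit in the last place, so each coordinate may be off by as much as 1e-06°.
Latitude error → 1e-06 × 111699 = 0.111699 m along the meridian.
Longitude error → 1e-06 × 111699 × cos 53.59° = 1e-06 × 111699 × 0.5936 ≈ 0.0663 m.
Worst case both components are at the extreme and orthogonal: √(0.111699² + 0.0663²) ≈ 0.129894 m.
That is 0.129894 m = 12.989 cm.

13 centimeters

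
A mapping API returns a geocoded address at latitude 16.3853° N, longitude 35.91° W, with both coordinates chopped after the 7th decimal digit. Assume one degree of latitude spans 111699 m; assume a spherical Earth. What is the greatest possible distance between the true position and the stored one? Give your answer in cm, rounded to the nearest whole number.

Truncating at 7 decimal places can drop up to a full unit in the last place, so each coordinate may be off by as much as 1e-07°.
North–south component: 1e-07° × 111699 = 0.0111699 m.
East–west component at 16.3853°: 1e-07° × 111699 × cos 16.3853° ≈ 1e-07 × 107162 ≈ 0.0107162 m.
Combining orthogonally: (0.0111699² + 0.0107162²)^½ ≈ 0.0154792 m.
That is 0.0154792 m = 1.5479 cm.

2 cm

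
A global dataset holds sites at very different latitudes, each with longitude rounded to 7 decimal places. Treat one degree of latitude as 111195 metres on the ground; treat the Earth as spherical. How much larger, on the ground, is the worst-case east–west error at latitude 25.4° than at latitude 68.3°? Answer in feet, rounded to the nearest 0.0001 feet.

0.0097 feet

Rounding to 7 decimal places leaves the longitude within ±5e-08° of the true value.
Error at 25.4° = 5e-08° × 111195 × cos 25.4° ≈ 0.0055597 × 0.9033 = 0.0050223 m.
At 68.3°: 5e-08° × 111195 × cos 68.3° = 5e-08 × 111195 × 0.3697 ≈ 0.0020557 m.
So the lower-latitude error exceeds the higher by 0.0050223 − 0.0020557 = 0.0029666 m.
In feet: 0.00296662 m ÷ 0.3048 ≈ 0.009733 ft.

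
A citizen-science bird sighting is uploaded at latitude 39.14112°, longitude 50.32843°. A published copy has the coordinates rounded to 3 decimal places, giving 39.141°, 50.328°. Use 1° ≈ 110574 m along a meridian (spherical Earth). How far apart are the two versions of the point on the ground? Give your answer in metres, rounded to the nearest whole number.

The latitude changed by +0.00012° and the longitude by +0.00043°.
N–S: 0.00012° × 110574 m/° = 13.2689 m.
E–W at 39.141°: 0.00043° × 110574 × cos 39.141° = 0.00043 × 110574 × 0.7756 ≈ 36.8771 m.
Hypotenuse of the two orthogonal shifts: √(13.2689² + 36.8771²) = 39.1916 m.

39 metres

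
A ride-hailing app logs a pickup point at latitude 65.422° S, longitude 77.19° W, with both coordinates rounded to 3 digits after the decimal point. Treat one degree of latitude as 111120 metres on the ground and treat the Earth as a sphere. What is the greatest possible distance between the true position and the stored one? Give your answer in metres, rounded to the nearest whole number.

60 metres

Rounding to 3 decimal places leaves each coordinate within ±0.0005° of the true value.
Latitude error → 0.0005 × 111120 = 55.56 m along the meridian.
E–W at 65.422°: 0.0005° × 111120 × cos 65.422° = 0.0005 × 111120 × 0.4159 ≈ 23.1092 m.
Combining orthogonally: (55.56² + 23.1092²)^½ ≈ 60.1743 m.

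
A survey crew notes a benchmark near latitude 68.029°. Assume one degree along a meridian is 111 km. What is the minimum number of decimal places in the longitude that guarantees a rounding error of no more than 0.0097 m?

7 decimal places

At 68.029° one degree of longitude covers 111000 × cos 68.029° ≈ 111000 × 0.3741 ≈ 41529.2 m.
Rounding to N decimal places gives at most 0.5 × 10⁻ᴺ degrees of error, i.e. 0.5 × 10⁻ᴺ × 41529.2 m.
Need 0.5 × 41529.2 × 10⁻ᴺ ≤ 0.0097 → 10⁻ᴺ ≤ 4.671e-07, so N ≥ 6.33.
At 6 places the error can reach 0.0208 m, but 7 places keeps it to 0.00208 m.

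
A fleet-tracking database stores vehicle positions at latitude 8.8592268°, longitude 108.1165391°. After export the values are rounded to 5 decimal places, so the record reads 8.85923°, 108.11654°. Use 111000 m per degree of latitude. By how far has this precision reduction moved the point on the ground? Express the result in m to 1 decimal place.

0.4 m

The latitude changed by -0.0000032° and the longitude by -0.0000009°.
N–S: -0.0000032° × 111000 m/° = -0.3552 m.
East–west at this latitude: -0.0000009° × 111000 × cos 8.85923° ≈ -0.0000009 × 109676 = -0.0987082 m.
Combined displacement = (0.3552² + 0.0987082²)^½ ≈ 0.36866 m.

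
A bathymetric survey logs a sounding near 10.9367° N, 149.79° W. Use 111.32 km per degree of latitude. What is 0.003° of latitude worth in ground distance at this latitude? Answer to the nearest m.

334 m

Along a meridian 0.003° is 0.003 × 111320 = 333.96 m.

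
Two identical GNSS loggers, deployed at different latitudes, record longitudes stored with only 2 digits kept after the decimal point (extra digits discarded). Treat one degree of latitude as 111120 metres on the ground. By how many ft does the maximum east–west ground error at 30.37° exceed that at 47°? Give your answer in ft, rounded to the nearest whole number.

659 ft

Truncating at 2 decimal places can drop up to a full unit in the last place, so the longitude may be off by as much as 0.01°.
Error at 30.37° = 0.01° × 111120 × cos 30.37° ≈ 1111.2 × 0.8628 = 958.72 m.
Error at 47° = 0.01° × 111120 × cos 47° ≈ 1111.2 × 0.6820 = 757.84 m.
So the lower-latitude error exceeds the higher by 958.72 − 757.84 = 200.88 m.
In feet: 200.883 m ÷ 0.3048 ≈ 659.06 ft.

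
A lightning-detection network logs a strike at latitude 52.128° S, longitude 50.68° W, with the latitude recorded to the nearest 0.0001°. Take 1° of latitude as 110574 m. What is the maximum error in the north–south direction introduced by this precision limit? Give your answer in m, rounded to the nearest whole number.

Rounding to 4 decimal places leaves the latitude within ±5e-05° of the true value.
North–south distance: 5e-05° × 110574 m/° = 5.5287 m.

6 m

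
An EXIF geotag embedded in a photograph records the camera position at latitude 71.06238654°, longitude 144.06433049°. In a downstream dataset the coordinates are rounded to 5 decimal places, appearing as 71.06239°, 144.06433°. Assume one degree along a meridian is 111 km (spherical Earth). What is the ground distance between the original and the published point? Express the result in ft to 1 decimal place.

1.3 ft

Δlat = 71.06238654 − 71.06239 = -0.00000346°; Δlon = 144.06433049 − 144.06433 = +0.00000049°.
North–south shift: -0.00000346 × 111000 = -0.38406 m.
E–W at 71.0624°: 0.00000049° × 111000 × cos 71.0624° = 0.00000049 × 111000 × 0.3245 ≈ 0.0176516 m.
Combined displacement = (0.38406² + 0.0176516²)^½ ≈ 0.384465 m.
In feet: 0.384465 m ÷ 0.3048 ≈ 1.2614 ft.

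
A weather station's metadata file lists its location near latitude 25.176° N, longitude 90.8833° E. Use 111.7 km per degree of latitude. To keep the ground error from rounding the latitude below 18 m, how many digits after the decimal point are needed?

4

One degree of latitude covers 111700 m.
With N decimal places the half-ulp bound is 0.5·10⁻ᴺ°, or 0.5·10⁻ᴺ × 111700 m on the ground.
Need 0.5 × 111700 × 10⁻ᴺ ≤ 18 → 10⁻ᴺ ≤ 3.223e-04, so N ≥ 3.49.
N = 3 would give 55.9 m (too coarse); N = 4 gives 5.58 m ≤ 18 m.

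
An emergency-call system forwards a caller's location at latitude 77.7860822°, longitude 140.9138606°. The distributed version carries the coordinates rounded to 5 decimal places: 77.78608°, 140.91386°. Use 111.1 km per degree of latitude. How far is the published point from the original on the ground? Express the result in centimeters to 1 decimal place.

Δlat = 77.7860822 − 77.78608 = +0.0000022°; Δlon = 140.9138606 − 140.91386 = +0.0000006°.
N–S: 0.0000022° × 111100 m/° = 0.24442 m.
East–west at this latitude: 0.0000006° × 111100 × cos 77.7861° ≈ 0.0000006 × 23504.6 = 0.0141027 m.
Distance: √(0.24442² + 0.0141027²) ≈ 0.244827 m.
That is 0.244827 m = 24.483 cm.

24.5 centimeters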